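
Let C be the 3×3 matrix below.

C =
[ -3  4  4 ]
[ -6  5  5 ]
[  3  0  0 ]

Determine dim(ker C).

1

Row reduce to echelon form.
R2 ← R2 − (2)·R1: [0, -3, -3]
R3 ← R3 + R1: [0, 4, 4]
R3 ← R3 + (4/3)·R2: [0, 0, 0]
2 nonzero rows, so rank(C) = 2.
C has 3 columns; by rank–nullity, nullity = 3 − 2 = 1.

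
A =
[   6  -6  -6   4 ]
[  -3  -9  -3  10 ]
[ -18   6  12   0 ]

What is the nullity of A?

Row reduce to echelon form.
R2 ← R2 + (1/2)·R1: [0, -12, -6, 12]
R3 ← R3 + (3)·R1: [0, -12, -6, 12]
R3 ← R3 − R2: [0, 0, 0, 0]
2 nonzero rows, so rank(A) = 2.
A has 4 columns; by rank–nullity, nullity = 4 − 2 = 2.

2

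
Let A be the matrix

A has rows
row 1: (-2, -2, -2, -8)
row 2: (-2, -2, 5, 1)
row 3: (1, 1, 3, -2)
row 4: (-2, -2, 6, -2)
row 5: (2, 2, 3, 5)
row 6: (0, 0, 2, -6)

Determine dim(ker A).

Row reduce to echelon form.
R2 ← R2 − R1: [0, 0, 7, 9]
R3 ← R3 + (1/2)·R1: [0, 0, 2, -6]
R4 ← R4 − R1: [0, 0, 8, 6]
R5 ← R5 + R1: [0, 0, 1, -3]
R3 ← R3 − (2/7)·R2: [0, 0, 0, -60/7]
R4 ← R4 − (8/7)·R2: [0, 0, 0, -30/7]
R5 ← R5 − (1/7)·R2: [0, 0, 0, -30/7]
R6 ← R6 − (2/7)·R2: [0, 0, 0, -60/7]
R4 ← R4 − (1/2)·R3: [0, 0, 0, 0]
R5 ← R5 − (1/2)·R3: [0, 0, 0, 0]
R6 ← R6 − R3: [0, 0, 0, 0]
3 nonzero rows, so rank(A) = 3.
A has 4 columns; by rank–nullity, nullity = 4 − 3 = 1.

1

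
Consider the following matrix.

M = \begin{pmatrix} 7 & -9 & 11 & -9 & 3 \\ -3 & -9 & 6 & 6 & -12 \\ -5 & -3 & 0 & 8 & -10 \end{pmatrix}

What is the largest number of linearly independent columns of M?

2

Row reduce to echelon form.
R2 ← R2 + (3/7)·R1: [0, -90/7, 75/7, 15/7, -75/7]
R3 ← R3 + (5/7)·R1: [0, -66/7, 55/7, 11/7, -55/7]
R3 ← R3 − (11/15)·R2: [0, 0, 0, 0, 0]
Echelon form has 2 nonzero rows, so rank(M) = 2.
The rank gives the maximum number of linearly independent columns: 2.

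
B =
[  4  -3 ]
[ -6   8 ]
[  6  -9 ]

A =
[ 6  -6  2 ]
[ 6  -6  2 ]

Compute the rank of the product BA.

1

First compute BA:
[[  6,  -6,   2],
 [ 12, -12,   4],
 [-18,  18,  -6]]
Now row reduce the product.
R2 ← R2 − (2)·R1: [0, 0, 0]
R3 ← R3 + (3)·R1: [0, 0, 0]
1 nonzero row, so rank(BA) = 1.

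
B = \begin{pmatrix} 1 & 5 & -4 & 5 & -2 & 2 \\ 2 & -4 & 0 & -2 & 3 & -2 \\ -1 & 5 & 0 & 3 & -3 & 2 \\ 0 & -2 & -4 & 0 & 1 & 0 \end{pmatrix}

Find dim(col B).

3

Row reduce to echelon form.
R2 ← R2 − (2)·R1: [0, -14, 8, -12, 7, -6]
R3 ← R3 + R1: [0, 10, -4, 8, -5, 4]
R3 ← R3 + (5/7)·R2: [0, 0, 12/7, -4/7, 0, -2/7]
R4 ← R4 − (1/7)·R2: [0, 0, -36/7, 12/7, 0, 6/7]
R4 ← R4 + (3)·R3: [0, 0, 0, 0, 0, 0]
Echelon form has 3 nonzero rows, so rank(B) = 3.
The column space has dimension equal to the rank: 3.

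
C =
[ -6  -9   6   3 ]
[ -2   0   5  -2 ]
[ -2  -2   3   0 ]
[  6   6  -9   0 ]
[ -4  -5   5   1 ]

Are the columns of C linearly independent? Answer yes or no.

no

Row reduce C to echelon form.
R2 ← R2 − (1/3)·R1: [0, 3, 3, -3]
R3 ← R3 − (1/3)·R1: [0, 1, 1, -1]
R4 ← R4 + R1: [0, -3, -3, 3]
R5 ← R5 − (2/3)·R1: [0, 1, 1, -1]
R3 ← R3 − (1/3)·R2: [0, 0, 0, 0]
R4 ← R4 + R2: [0, 0, 0, 0]
R5 ← R5 − (1/3)·R2: [0, 0, 0, 0]
2 pivots among 4 columns.
Only 2 < 4 pivot columns, so the columns are linearly dependent.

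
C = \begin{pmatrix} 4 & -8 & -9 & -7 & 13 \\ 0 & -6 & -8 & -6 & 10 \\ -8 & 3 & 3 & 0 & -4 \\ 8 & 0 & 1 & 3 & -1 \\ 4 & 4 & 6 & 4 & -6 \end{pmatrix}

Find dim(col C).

Row reduce to echelon form.
R3 ← R3 + (2)·R1: [0, -13, -15, -14, 22]
R4 ← R4 − (2)·R1: [0, 16, 19, 17, -27]
R5 ← R5 − R1: [0, 12, 15, 11, -19]
R3 ← R3 − (13/6)·R2: [0, 0, 7/3, -1, 1/3]
R4 ← R4 + (8/3)·R2: [0, 0, -7/3, 1, -1/3]
R5 ← R5 + (2)·R2: [0, 0, -1, -1, 1]
R4 ← R4 + R3: [0, 0, 0, 0, 0]
R5 ← R5 + (3/7)·R3: [0, 0, 0, -10/7, 8/7]
Swap R4 ↔ R5
Echelon form has 4 nonzero rows, so rank(C) = 4.
The column space has dimension equal to the rank: 4.

4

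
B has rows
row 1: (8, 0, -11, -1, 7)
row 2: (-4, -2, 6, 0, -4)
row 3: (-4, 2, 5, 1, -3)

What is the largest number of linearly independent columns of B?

Row reduce to echelon form.
R2 ← R2 + (1/2)·R1: [0, -2, 1/2, -1/2, -1/2]
R3 ← R3 + (1/2)·R1: [0, 2, -1/2, 1/2, 1/2]
R3 ← R3 + R2: [0, 0, 0, 0, 0]
Echelon form has 2 nonzero rows, so rank(B) = 2.
The rank gives the maximum number of linearly independent columns: 2.

2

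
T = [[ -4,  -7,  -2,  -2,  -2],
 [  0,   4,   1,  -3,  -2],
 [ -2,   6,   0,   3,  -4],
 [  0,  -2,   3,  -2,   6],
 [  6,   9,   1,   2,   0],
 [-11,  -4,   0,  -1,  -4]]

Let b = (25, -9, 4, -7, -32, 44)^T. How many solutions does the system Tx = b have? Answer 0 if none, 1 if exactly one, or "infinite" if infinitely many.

infinite

Row reduce the augmented matrix [T | b].
R3 ← R3 − (1/2)·R1: [0, 19/2, 1, 4, -3, -17/2]
R5 ← R5 + (3/2)·R1: [0, -3/2, -2, -1, -3, 11/2]
R6 ← R6 − (11/4)·R1: [0, 61/4, 11/2, 9/2, 3/2, -99/4]
R3 ← R3 − (19/8)·R2: [0, 0, -11/8, 89/8, 7/4, 103/8]
R4 ← R4 + (1/2)·R2: [0, 0, 7/2, -7/2, 5, -23/2]
R5 ← R5 + (3/8)·R2: [0, 0, -13/8, -17/8, -15/4, 17/8]
R6 ← R6 − (61/16)·R2: [0, 0, 27/16, 255/16, 73/8, 153/16]
R4 ← R4 + (28/11)·R3: [0, 0, 0, 273/11, 104/11, 234/11]
R5 ← R5 − (13/11)·R3: [0, 0, 0, -168/11, -64/11, -144/11]
R6 ← R6 + (27/22)·R3: [0, 0, 0, 651/22, 124/11, 279/11]
R5 ← R5 + (8/13)·R4: [0, 0, 0, 0, 0, 0]
R6 ← R6 − (31/26)·R4: [0, 0, 0, 0, 0, 0]
The echelon form has 4 nonzero rows, and every pivot lies in the first 5 columns, so rank(T) = rank([T|b]) = 4.
The system is consistent.
rank = 4 < 5 unknowns, so there are infinitely many solutions.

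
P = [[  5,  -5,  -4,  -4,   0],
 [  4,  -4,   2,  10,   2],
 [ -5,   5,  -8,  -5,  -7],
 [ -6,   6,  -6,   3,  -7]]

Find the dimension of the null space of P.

Row reduce to echelon form.
R2 ← R2 − (4/5)·R1: [0, 0, 26/5, 66/5, 2]
R3 ← R3 + R1: [0, 0, -12, -9, -7]
R4 ← R4 + (6/5)·R1: [0, 0, -54/5, -9/5, -7]
R3 ← R3 + (30/13)·R2: [0, 0, 0, 279/13, -31/13]
R4 ← R4 + (27/13)·R2: [0, 0, 0, 333/13, -37/13]
R4 ← R4 − (37/31)·R3: [0, 0, 0, 0, 0]
3 nonzero rows, so rank(P) = 3.
P has 5 columns; by rank–nullity, nullity = 5 − 3 = 2.

2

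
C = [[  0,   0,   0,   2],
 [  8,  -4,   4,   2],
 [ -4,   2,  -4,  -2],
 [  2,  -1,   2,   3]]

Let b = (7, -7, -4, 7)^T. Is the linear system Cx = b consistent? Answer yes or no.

Row reduce the augmented matrix [C | b].
Swap R1 ↔ R2
R3 ← R3 + (1/2)·R1: [0, 0, -2, -1, -15/2]
R4 ← R4 − (1/4)·R1: [0, 0, 1, 5/2, 35/4]
Swap R2 ↔ R3
R4 ← R4 + (1/2)·R2: [0, 0, 0, 2, 5]
R4 ← R4 − R3: [0, 0, 0, 0, -2]
The echelon form has 4 nonzero rows; the last pivot sits in the augmented column, so rank(C) = 3 but rank([C|b]) = 4.
Since the ranks differ, the system is inconsistent.

no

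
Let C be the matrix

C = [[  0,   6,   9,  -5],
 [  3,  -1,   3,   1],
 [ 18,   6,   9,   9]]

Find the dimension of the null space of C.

1

Row reduce to echelon form.
Swap R1 ↔ R2
R3 ← R3 − (6)·R1: [0, 12, -9, 3]
R3 ← R3 − (2)·R2: [0, 0, -27, 13]
3 nonzero rows, so rank(C) = 3.
C has 4 columns; by rank–nullity, nullity = 4 − 3 = 1.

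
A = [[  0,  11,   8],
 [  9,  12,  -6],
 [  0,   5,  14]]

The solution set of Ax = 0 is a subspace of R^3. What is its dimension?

Row reduce to echelon form.
Swap R1 ↔ R2
R3 ← R3 − (5/11)·R2: [0, 0, 114/11]
3 nonzero rows, so rank(A) = 3.
A has 3 columns; by rank–nullity, nullity = 3 − 3 = 0.

0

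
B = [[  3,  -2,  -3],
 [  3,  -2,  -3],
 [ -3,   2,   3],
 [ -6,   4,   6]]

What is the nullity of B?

2

Row reduce to echelon form.
R2 ← R2 − R1: [0, 0, 0]
R3 ← R3 + R1: [0, 0, 0]
R4 ← R4 + (2)·R1: [0, 0, 0]
1 nonzero row, so rank(B) = 1.
B has 3 columns; by rank–nullity, nullity = 3 − 1 = 2.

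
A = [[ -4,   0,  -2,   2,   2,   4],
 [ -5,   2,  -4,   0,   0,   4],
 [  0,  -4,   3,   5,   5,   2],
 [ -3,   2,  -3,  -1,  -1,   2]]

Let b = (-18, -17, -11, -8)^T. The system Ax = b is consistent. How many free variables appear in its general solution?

4

Row reduce the augmented matrix [A | b].
R2 ← R2 − (5/4)·R1: [0, 2, -3/2, -5/2, -5/2, -1, 11/2]
R4 ← R4 − (3/4)·R1: [0, 2, -3/2, -5/2, -5/2, -1, 11/2]
R3 ← R3 + (2)·R2: [0, 0, 0, 0, 0, 0, 0]
R4 ← R4 − R2: [0, 0, 0, 0, 0, 0, 0]
The echelon form has 2 nonzero rows, and every pivot lies in the first 6 columns, so rank(A) = rank([A|b]) = 2.
The system is consistent.
Free variables = (unknowns) − (rank) = 6 − 2 = 4.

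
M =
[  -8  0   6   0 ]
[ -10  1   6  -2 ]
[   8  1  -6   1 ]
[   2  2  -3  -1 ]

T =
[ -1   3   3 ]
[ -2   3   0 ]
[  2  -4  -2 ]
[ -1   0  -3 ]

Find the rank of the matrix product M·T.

First compute MT:
[[ 20, -48, -36],
 [ 22, -51, -36],
 [-23,  51,  33],
 [-11,  24,  15]]
Now row reduce the product.
R2 ← R2 − (11/10)·R1: [0, 9/5, 18/5]
R3 ← R3 + (23/20)·R1: [0, -21/5, -42/5]
R4 ← R4 + (11/20)·R1: [0, -12/5, -24/5]
R3 ← R3 + (7/3)·R2: [0, 0, 0]
R4 ← R4 + (4/3)·R2: [0, 0, 0]
2 nonzero rows, so rank(MT) = 2.

2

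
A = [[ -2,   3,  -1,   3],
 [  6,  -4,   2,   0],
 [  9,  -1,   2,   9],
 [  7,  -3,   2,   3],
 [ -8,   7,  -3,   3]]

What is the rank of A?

Row reduce to echelon form.
R2 ← R2 + (3)·R1: [0, 5, -1, 9]
R3 ← R3 + (9/2)·R1: [0, 25/2, -5/2, 45/2]
R4 ← R4 + (7/2)·R1: [0, 15/2, -3/2, 27/2]
R5 ← R5 − (4)·R1: [0, -5, 1, -9]
R3 ← R3 − (5/2)·R2: [0, 0, 0, 0]
R4 ← R4 − (3/2)·R2: [0, 0, 0, 0]
R5 ← R5 + R2: [0, 0, 0, 0]
Echelon form has 2 nonzero rows, so rank(A) = 2.

2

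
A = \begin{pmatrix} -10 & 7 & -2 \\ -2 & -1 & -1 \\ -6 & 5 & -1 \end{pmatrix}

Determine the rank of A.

Row reduce to echelon form.
R2 ← R2 − (1/5)·R1: [0, -12/5, -3/5]
R3 ← R3 − (3/5)·R1: [0, 4/5, 1/5]
R3 ← R3 + (1/3)·R2: [0, 0, 0]
Echelon form has 2 nonzero rows, so rank(A) = 2.

2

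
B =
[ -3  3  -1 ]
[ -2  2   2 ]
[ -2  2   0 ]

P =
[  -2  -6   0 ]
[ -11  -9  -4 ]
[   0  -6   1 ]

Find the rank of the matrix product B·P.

First compute BP:
[[-27,  -3, -13],
 [-18, -18,  -6],
 [-18,  -6,  -8]]
Now row reduce the product.
R2 ← R2 − (2/3)·R1: [0, -16, 8/3]
R3 ← R3 − (2/3)·R1: [0, -4, 2/3]
R3 ← R3 − (1/4)·R2: [0, 0, 0]
2 nonzero rows, so rank(BP) = 2.

2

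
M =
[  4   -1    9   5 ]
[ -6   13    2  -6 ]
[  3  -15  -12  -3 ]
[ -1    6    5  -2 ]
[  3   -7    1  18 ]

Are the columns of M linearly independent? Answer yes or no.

yes

Row reduce M to echelon form.
R2 ← R2 + (3/2)·R1: [0, 23/2, 31/2, 3/2]
R3 ← R3 − (3/4)·R1: [0, -57/4, -75/4, -27/4]
R4 ← R4 + (1/4)·R1: [0, 23/4, 29/4, -3/4]
R5 ← R5 − (3/4)·R1: [0, -25/4, -23/4, 57/4]
R3 ← R3 + (57/46)·R2: [0, 0, 21/46, -225/46]
R4 ← R4 − (1/2)·R2: [0, 0, -1/2, -3/2]
R5 ← R5 + (25/46)·R2: [0, 0, 123/46, 693/46]
R4 ← R4 + (23/21)·R3: [0, 0, 0, -48/7]
R5 ← R5 − (41/7)·R3: [0, 0, 0, 306/7]
R5 ← R5 + (51/8)·R4: [0, 0, 0, 0]
4 pivots among 4 columns.
Every column is a pivot column, so the columns are linearly independent.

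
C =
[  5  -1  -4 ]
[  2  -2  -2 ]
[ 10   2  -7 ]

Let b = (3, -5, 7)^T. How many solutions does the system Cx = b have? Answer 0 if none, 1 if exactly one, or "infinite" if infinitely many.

0

Row reduce the augmented matrix [C | b].
R2 ← R2 − (2/5)·R1: [0, -8/5, -2/5, -31/5]
R3 ← R3 − (2)·R1: [0, 4, 1, 1]
R3 ← R3 + (5/2)·R2: [0, 0, 0, -29/2]
The echelon form has 3 nonzero rows; the last pivot sits in the augmented column, so rank(C) = 2 but rank([C|b]) = 3.
Since the ranks differ, the system is inconsistent.
It has no solutions.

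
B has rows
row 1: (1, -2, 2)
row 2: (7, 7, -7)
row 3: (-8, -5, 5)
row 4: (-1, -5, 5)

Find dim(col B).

Row reduce to echelon form.
R2 ← R2 − (7)·R1: [0, 21, -21]
R3 ← R3 + (8)·R1: [0, -21, 21]
R4 ← R4 + R1: [0, -7, 7]
R3 ← R3 + R2: [0, 0, 0]
R4 ← R4 + (1/3)·R2: [0, 0, 0]
Echelon form has 2 nonzero rows, so rank(B) = 2.
The column space has dimension equal to the rank: 2.

2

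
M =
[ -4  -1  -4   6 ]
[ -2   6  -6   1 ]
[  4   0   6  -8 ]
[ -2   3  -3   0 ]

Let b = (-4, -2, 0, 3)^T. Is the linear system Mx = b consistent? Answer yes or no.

no

Row reduce the augmented matrix [M | b].
R2 ← R2 − (1/2)·R1: [0, 13/2, -4, -2, 0]
R3 ← R3 + R1: [0, -1, 2, -2, -4]
R4 ← R4 − (1/2)·R1: [0, 7/2, -1, -3, 5]
R3 ← R3 + (2/13)·R2: [0, 0, 18/13, -30/13, -4]
R4 ← R4 − (7/13)·R2: [0, 0, 15/13, -25/13, 5]
R4 ← R4 − (5/6)·R3: [0, 0, 0, 0, 25/3]
The echelon form has 4 nonzero rows; the last pivot sits in the augmented column, so rank(M) = 3 but rank([M|b]) = 4.
Since the ranks differ, the system is inconsistent.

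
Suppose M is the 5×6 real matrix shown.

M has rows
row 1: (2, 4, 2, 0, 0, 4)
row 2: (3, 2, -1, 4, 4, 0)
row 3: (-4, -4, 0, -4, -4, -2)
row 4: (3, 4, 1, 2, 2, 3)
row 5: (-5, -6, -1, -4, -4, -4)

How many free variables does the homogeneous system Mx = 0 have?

4

Row reduce to echelon form.
R2 ← R2 − (3/2)·R1: [0, -4, -4, 4, 4, -6]
R3 ← R3 + (2)·R1: [0, 4, 4, -4, -4, 6]
R4 ← R4 − (3/2)·R1: [0, -2, -2, 2, 2, -3]
R5 ← R5 + (5/2)·R1: [0, 4, 4, -4, -4, 6]
R3 ← R3 + R2: [0, 0, 0, 0, 0, 0]
R4 ← R4 − (1/2)·R2: [0, 0, 0, 0, 0, 0]
R5 ← R5 + R2: [0, 0, 0, 0, 0, 0]
2 nonzero rows, so rank(M) = 2.
M has 6 columns; by rank–nullity, nullity = 6 − 2 = 4.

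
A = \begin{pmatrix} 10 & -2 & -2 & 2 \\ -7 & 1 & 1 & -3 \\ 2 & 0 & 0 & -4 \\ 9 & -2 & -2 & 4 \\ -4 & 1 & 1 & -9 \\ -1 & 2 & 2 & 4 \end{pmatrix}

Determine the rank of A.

Row reduce to echelon form.
R2 ← R2 + (7/10)·R1: [0, -2/5, -2/5, -8/5]
R3 ← R3 − (1/5)·R1: [0, 2/5, 2/5, -22/5]
R4 ← R4 − (9/10)·R1: [0, -1/5, -1/5, 11/5]
R5 ← R5 + (2/5)·R1: [0, 1/5, 1/5, -41/5]
R6 ← R6 + (1/10)·R1: [0, 9/5, 9/5, 21/5]
R3 ← R3 + R2: [0, 0, 0, -6]
R4 ← R4 − (1/2)·R2: [0, 0, 0, 3]
R5 ← R5 + (1/2)·R2: [0, 0, 0, -9]
R6 ← R6 + (9/2)·R2: [0, 0, 0, -3]
R4 ← R4 + (1/2)·R3: [0, 0, 0, 0]
R5 ← R5 − (3/2)·R3: [0, 0, 0, 0]
R6 ← R6 − (1/2)·R3: [0, 0, 0, 0]
Echelon form has 3 nonzero rows, so rank(A) = 3.

3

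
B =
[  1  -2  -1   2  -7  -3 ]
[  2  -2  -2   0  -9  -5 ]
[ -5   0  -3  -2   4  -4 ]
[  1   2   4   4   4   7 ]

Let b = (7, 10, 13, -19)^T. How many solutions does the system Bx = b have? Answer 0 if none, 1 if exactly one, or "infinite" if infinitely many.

infinite

Row reduce the augmented matrix [B | b].
R2 ← R2 − (2)·R1: [0, 2, 0, -4, 5, 1, -4]
R3 ← R3 + (5)·R1: [0, -10, -8, 8, -31, -19, 48]
R4 ← R4 − R1: [0, 4, 5, 2, 11, 10, -26]
R3 ← R3 + (5)·R2: [0, 0, -8, -12, -6, -14, 28]
R4 ← R4 − (2)·R2: [0, 0, 5, 10, 1, 8, -18]
R4 ← R4 + (5/8)·R3: [0, 0, 0, 5/2, -11/4, -3/4, -1/2]
The echelon form has 4 nonzero rows, and every pivot lies in the first 6 columns, so rank(B) = rank([B|b]) = 4.
The system is consistent.
rank = 4 < 6 unknowns, so there are infinitely many solutions.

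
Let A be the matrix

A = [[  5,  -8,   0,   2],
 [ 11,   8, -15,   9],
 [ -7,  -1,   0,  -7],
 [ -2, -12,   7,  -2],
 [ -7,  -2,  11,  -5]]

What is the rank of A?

Row reduce to echelon form.
R2 ← R2 − (11/5)·R1: [0, 128/5, -15, 23/5]
R3 ← R3 + (7/5)·R1: [0, -61/5, 0, -21/5]
R4 ← R4 + (2/5)·R1: [0, -76/5, 7, -6/5]
R5 ← R5 + (7/5)·R1: [0, -66/5, 11, -11/5]
R3 ← R3 + (61/128)·R2: [0, 0, -915/128, -257/128]
R4 ← R4 + (19/32)·R2: [0, 0, -61/32, 49/32]
R5 ← R5 + (33/64)·R2: [0, 0, 209/64, 11/64]
R4 ← R4 − (4/15)·R3: [0, 0, 0, 31/15]
R5 ← R5 + (418/915)·R3: [0, 0, 0, -682/915]
R5 ← R5 + (22/61)·R4: [0, 0, 0, 0]
Echelon form has 4 nonzero rows, so rank(A) = 4.

4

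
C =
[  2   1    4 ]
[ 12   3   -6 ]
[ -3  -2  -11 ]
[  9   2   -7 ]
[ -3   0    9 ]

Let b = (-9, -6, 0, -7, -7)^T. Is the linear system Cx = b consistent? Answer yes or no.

no

Row reduce the augmented matrix [C | b].
R2 ← R2 − (6)·R1: [0, -3, -30, 48]
R3 ← R3 + (3/2)·R1: [0, -1/2, -5, -27/2]
R4 ← R4 − (9/2)·R1: [0, -5/2, -25, 67/2]
R5 ← R5 + (3/2)·R1: [0, 3/2, 15, -41/2]
R3 ← R3 − (1/6)·R2: [0, 0, 0, -43/2]
R4 ← R4 − (5/6)·R2: [0, 0, 0, -13/2]
R5 ← R5 + (1/2)·R2: [0, 0, 0, 7/2]
R4 ← R4 − (13/43)·R3: [0, 0, 0, 0]
R5 ← R5 + (7/43)·R3: [0, 0, 0, 0]
The echelon form has 3 nonzero rows; the last pivot sits in the augmented column, so rank(C) = 2 but rank([C|b]) = 3.
Since the ranks differ, the system is inconsistent.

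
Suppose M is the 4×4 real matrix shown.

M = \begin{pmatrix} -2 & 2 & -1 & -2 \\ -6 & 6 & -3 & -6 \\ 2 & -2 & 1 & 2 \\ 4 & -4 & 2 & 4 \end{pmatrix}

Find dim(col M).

1

Row reduce to echelon form.
R2 ← R2 − (3)·R1: [0, 0, 0, 0]
R3 ← R3 + R1: [0, 0, 0, 0]
R4 ← R4 + (2)·R1: [0, 0, 0, 0]
Echelon form has 1 nonzero row, so rank(M) = 1.
The column space has dimension equal to the rank: 1.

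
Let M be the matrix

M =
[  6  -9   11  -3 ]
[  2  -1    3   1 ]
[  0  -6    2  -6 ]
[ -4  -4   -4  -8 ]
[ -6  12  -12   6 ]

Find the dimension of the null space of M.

2

Row reduce to echelon form.
R2 ← R2 − (1/3)·R1: [0, 2, -2/3, 2]
R4 ← R4 + (2/3)·R1: [0, -10, 10/3, -10]
R5 ← R5 + R1: [0, 3, -1, 3]
R3 ← R3 + (3)·R2: [0, 0, 0, 0]
R4 ← R4 + (5)·R2: [0, 0, 0, 0]
R5 ← R5 − (3/2)·R2: [0, 0, 0, 0]
2 nonzero rows, so rank(M) = 2.
M has 4 columns; by rank–nullity, nullity = 4 − 2 = 2.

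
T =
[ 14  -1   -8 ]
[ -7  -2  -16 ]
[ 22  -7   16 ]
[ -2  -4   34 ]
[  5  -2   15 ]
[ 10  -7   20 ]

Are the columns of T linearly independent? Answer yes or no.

yes

Row reduce T to echelon form.
R2 ← R2 + (1/2)·R1: [0, -5/2, -20]
R3 ← R3 − (11/7)·R1: [0, -38/7, 200/7]
R4 ← R4 + (1/7)·R1: [0, -29/7, 230/7]
R5 ← R5 − (5/14)·R1: [0, -23/14, 125/7]
R6 ← R6 − (5/7)·R1: [0, -44/7, 180/7]
R3 ← R3 − (76/35)·R2: [0, 0, 72]
R4 ← R4 − (58/35)·R2: [0, 0, 66]
R5 ← R5 − (23/35)·R2: [0, 0, 31]
R6 ← R6 − (88/35)·R2: [0, 0, 76]
R4 ← R4 − (11/12)·R3: [0, 0, 0]
R5 ← R5 − (31/72)·R3: [0, 0, 0]
R6 ← R6 − (19/18)·R3: [0, 0, 0]
3 pivots among 3 columns.
Every column is a pivot column, so the columns are linearly independent.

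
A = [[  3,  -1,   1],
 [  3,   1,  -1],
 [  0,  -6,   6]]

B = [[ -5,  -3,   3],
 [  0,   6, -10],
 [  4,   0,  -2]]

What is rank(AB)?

First compute AB:
[[-11, -15,  17],
 [-19,  -3,   1],
 [ 24, -36,  48]]
Now row reduce the product.
R2 ← R2 − (19/11)·R1: [0, 252/11, -312/11]
R3 ← R3 + (24/11)·R1: [0, -756/11, 936/11]
R3 ← R3 + (3)·R2: [0, 0, 0]
2 nonzero rows, so rank(AB) = 2.

2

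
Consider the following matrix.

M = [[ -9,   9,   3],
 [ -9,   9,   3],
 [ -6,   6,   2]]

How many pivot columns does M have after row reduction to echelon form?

Row reduce to echelon form.
R2 ← R2 − R1: [0, 0, 0]
R3 ← R3 − (2/3)·R1: [0, 0, 0]
Echelon form has 1 nonzero row, so rank(M) = 1.
Each nonzero row contributes one pivot column: 1 pivot columns.

1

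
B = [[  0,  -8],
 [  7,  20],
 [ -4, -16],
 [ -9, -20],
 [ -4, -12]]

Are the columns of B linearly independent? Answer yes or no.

yes

Row reduce B to echelon form.
Swap R1 ↔ R2
R3 ← R3 + (4/7)·R1: [0, -32/7]
R4 ← R4 + (9/7)·R1: [0, 40/7]
R5 ← R5 + (4/7)·R1: [0, -4/7]
R3 ← R3 − (4/7)·R2: [0, 0]
R4 ← R4 + (5/7)·R2: [0, 0]
R5 ← R5 − (1/14)·R2: [0, 0]
2 pivots among 2 columns.
Every column is a pivot column, so the columns are linearly independent.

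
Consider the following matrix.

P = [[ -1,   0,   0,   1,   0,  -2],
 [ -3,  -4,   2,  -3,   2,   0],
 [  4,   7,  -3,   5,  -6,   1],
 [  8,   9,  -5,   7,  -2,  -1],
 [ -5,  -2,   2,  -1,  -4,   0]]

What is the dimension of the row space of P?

3

Row reduce to echelon form.
R2 ← R2 − (3)·R1: [0, -4, 2, -6, 2, 6]
R3 ← R3 + (4)·R1: [0, 7, -3, 9, -6, -7]
R4 ← R4 + (8)·R1: [0, 9, -5, 15, -2, -17]
R5 ← R5 − (5)·R1: [0, -2, 2, -6, -4, 10]
R3 ← R3 + (7/4)·R2: [0, 0, 1/2, -3/2, -5/2, 7/2]
R4 ← R4 + (9/4)·R2: [0, 0, -1/2, 3/2, 5/2, -7/2]
R5 ← R5 − (1/2)·R2: [0, 0, 1, -3, -5, 7]
R4 ← R4 + R3: [0, 0, 0, 0, 0, 0]
R5 ← R5 − (2)·R3: [0, 0, 0, 0, 0, 0]
Echelon form has 3 nonzero rows, so rank(P) = 3.
The row space has dimension equal to the rank: 3.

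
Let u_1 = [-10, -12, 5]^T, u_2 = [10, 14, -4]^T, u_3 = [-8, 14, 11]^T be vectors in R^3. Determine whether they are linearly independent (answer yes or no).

yes

Form the matrix with these vectors as rows and row reduce.
R2 ← R2 + R1: [0, 2, 1]
R3 ← R3 − (4/5)·R1: [0, 118/5, 7]
R3 ← R3 − (59/5)·R2: [0, 0, -24/5]
3 nonzero rows, so the 3 vectors span a space of dimension 3.
Since 3 = 3, the vectors are linearly independent.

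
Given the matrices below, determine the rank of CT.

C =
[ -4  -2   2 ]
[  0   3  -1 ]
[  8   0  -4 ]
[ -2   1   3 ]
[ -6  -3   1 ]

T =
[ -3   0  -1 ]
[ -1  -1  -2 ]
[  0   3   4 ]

3

First compute CT:
[[ 14,   8,  16],
 [ -3,  -6, -10],
 [-24, -12, -24],
 [  5,   8,  12],
 [ 21,   6,  16]]
Now row reduce the product.
R2 ← R2 + (3/14)·R1: [0, -30/7, -46/7]
R3 ← R3 + (12/7)·R1: [0, 12/7, 24/7]
R4 ← R4 − (5/14)·R1: [0, 36/7, 44/7]
R5 ← R5 − (3/2)·R1: [0, -6, -8]
R3 ← R3 + (2/5)·R2: [0, 0, 4/5]
R4 ← R4 + (6/5)·R2: [0, 0, -8/5]
R5 ← R5 − (7/5)·R2: [0, 0, 6/5]
R4 ← R4 + (2)·R3: [0, 0, 0]
R5 ← R5 − (3/2)·R3: [0, 0, 0]
3 nonzero rows, so rank(CT) = 3.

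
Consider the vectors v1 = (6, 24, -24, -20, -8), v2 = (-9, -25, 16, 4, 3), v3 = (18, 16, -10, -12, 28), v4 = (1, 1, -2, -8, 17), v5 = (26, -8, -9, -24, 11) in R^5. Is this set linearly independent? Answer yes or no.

Form the matrix with these vectors as rows and row reduce.
R2 ← R2 + (3/2)·R1: [0, 11, -20, -26, -9]
R3 ← R3 − (3)·R1: [0, -56, 62, 48, 52]
R4 ← R4 − (1/6)·R1: [0, -3, 2, -14/3, 55/3]
R5 ← R5 − (13/3)·R1: [0, -112, 95, 188/3, 137/3]
R3 ← R3 + (56/11)·R2: [0, 0, -438/11, -928/11, 68/11]
R4 ← R4 + (3/11)·R2: [0, 0, -38/11, -388/33, 524/33]
R5 ← R5 + (112/11)·R2: [0, 0, -1195/11, -6668/33, -1517/33]
R4 ← R4 − (19/219)·R3: [0, 0, 0, -324/73, 1120/73]
R5 ← R5 − (1195/438)·R3: [0, 0, 0, 2052/73, -4587/73]
R5 ← R5 + (19/3)·R4: [0, 0, 0, 0, 103/3]
5 nonzero rows, so the 5 vectors span a space of dimension 5.
Since 5 = 5, the vectors are linearly independent.

yes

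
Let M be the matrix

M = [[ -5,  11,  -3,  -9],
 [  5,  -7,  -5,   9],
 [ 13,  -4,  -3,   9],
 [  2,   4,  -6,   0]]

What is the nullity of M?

Row reduce to echelon form.
R2 ← R2 + R1: [0, 4, -8, 0]
R3 ← R3 + (13/5)·R1: [0, 123/5, -54/5, -72/5]
R4 ← R4 + (2/5)·R1: [0, 42/5, -36/5, -18/5]
R3 ← R3 − (123/20)·R2: [0, 0, 192/5, -72/5]
R4 ← R4 − (21/10)·R2: [0, 0, 48/5, -18/5]
R4 ← R4 − (1/4)·R3: [0, 0, 0, 0]
3 nonzero rows, so rank(M) = 3.
M has 4 columns; by rank–nullity, nullity = 4 − 3 = 1.

1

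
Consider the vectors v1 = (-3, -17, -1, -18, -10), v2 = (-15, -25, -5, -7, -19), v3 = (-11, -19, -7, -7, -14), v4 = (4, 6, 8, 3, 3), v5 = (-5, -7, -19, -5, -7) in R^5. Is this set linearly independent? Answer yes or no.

no

Form the matrix with these vectors as rows and row reduce.
R2 ← R2 − (5)·R1: [0, 60, 0, 83, 31]
R3 ← R3 − (11/3)·R1: [0, 130/3, -10/3, 59, 68/3]
R4 ← R4 + (4/3)·R1: [0, -50/3, 20/3, -21, -31/3]
R5 ← R5 − (5/3)·R1: [0, 64/3, -52/3, 25, 29/3]
R3 ← R3 − (13/18)·R2: [0, 0, -10/3, -17/18, 5/18]
R4 ← R4 + (5/18)·R2: [0, 0, 20/3, 37/18, -31/18]
R5 ← R5 − (16/45)·R2: [0, 0, -52/3, -203/45, -61/45]
R4 ← R4 + (2)·R3: [0, 0, 0, 1/6, -7/6]
R5 ← R5 − (26/5)·R3: [0, 0, 0, 2/5, -14/5]
R5 ← R5 − (12/5)·R4: [0, 0, 0, 0, 0]
4 nonzero rows, so the 5 vectors span a space of dimension 4.
Since 4 < 5, the vectors are linearly dependent.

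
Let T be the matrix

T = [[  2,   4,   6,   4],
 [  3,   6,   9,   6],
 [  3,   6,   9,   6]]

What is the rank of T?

Row reduce to echelon form.
R2 ← R2 − (3/2)·R1: [0, 0, 0, 0]
R3 ← R3 − (3/2)·R1: [0, 0, 0, 0]
Echelon form has 1 nonzero row, so rank(T) = 1.

1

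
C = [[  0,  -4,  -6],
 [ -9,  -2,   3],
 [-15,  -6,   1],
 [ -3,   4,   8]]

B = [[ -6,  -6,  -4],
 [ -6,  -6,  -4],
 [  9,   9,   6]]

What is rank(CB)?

1

First compute CB:
[[-30, -30, -20],
 [ 93,  93,  62],
 [135, 135,  90],
 [ 66,  66,  44]]
Now row reduce the product.
R2 ← R2 + (31/10)·R1: [0, 0, 0]
R3 ← R3 + (9/2)·R1: [0, 0, 0]
R4 ← R4 + (11/5)·R1: [0, 0, 0]
1 nonzero row, so rank(CB) = 1.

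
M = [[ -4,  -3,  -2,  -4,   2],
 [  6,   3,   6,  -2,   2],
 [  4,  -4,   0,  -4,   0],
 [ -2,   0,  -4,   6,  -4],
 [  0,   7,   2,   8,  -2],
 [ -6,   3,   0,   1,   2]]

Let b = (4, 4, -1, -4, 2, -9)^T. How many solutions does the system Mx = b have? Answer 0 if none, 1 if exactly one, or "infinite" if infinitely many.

Row reduce the augmented matrix [M | b].
R2 ← R2 + (3/2)·R1: [0, -3/2, 3, -8, 5, 10]
R3 ← R3 + R1: [0, -7, -2, -8, 2, 3]
R4 ← R4 − (1/2)·R1: [0, 3/2, -3, 8, -5, -6]
R6 ← R6 − (3/2)·R1: [0, 15/2, 3, 7, -1, -15]
R3 ← R3 − (14/3)·R2: [0, 0, -16, 88/3, -64/3, -131/3]
R4 ← R4 + R2: [0, 0, 0, 0, 0, 4]
R5 ← R5 + (14/3)·R2: [0, 0, 16, -88/3, 64/3, 146/3]
R6 ← R6 + (5)·R2: [0, 0, 18, -33, 24, 35]
R5 ← R5 + R3: [0, 0, 0, 0, 0, 5]
R6 ← R6 + (9/8)·R3: [0, 0, 0, 0, 0, -113/8]
R5 ← R5 − (5/4)·R4: [0, 0, 0, 0, 0, 0]
R6 ← R6 + (113/32)·R4: [0, 0, 0, 0, 0, 0]
The echelon form has 4 nonzero rows; the last pivot sits in the augmented column, so rank(M) = 3 but rank([M|b]) = 4.
Since the ranks differ, the system is inconsistent.
It has no solutions.

0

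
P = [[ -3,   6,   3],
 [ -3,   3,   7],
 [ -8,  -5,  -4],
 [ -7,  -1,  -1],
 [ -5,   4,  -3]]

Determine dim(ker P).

0

Row reduce to echelon form.
R2 ← R2 − R1: [0, -3, 4]
R3 ← R3 − (8/3)·R1: [0, -21, -12]
R4 ← R4 − (7/3)·R1: [0, -15, -8]
R5 ← R5 − (5/3)·R1: [0, -6, -8]
R3 ← R3 − (7)·R2: [0, 0, -40]
R4 ← R4 − (5)·R2: [0, 0, -28]
R5 ← R5 − (2)·R2: [0, 0, -16]
R4 ← R4 − (7/10)·R3: [0, 0, 0]
R5 ← R5 − (2/5)·R3: [0, 0, 0]
3 nonzero rows, so rank(P) = 3.
P has 3 columns; by rank–nullity, nullity = 3 − 3 = 0.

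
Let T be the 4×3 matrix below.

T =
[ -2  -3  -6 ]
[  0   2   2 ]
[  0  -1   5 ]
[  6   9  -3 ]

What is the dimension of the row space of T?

Row reduce to echelon form.
R4 ← R4 + (3)·R1: [0, 0, -21]
R3 ← R3 + (1/2)·R2: [0, 0, 6]
R4 ← R4 + (7/2)·R3: [0, 0, 0]
Echelon form has 3 nonzero rows, so rank(T) = 3.
The row space has dimension equal to the rank: 3.

3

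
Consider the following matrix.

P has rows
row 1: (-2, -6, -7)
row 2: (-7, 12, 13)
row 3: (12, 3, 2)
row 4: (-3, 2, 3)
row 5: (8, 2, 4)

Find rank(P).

Row reduce to echelon form.
R2 ← R2 − (7/2)·R1: [0, 33, 75/2]
R3 ← R3 + (6)·R1: [0, -33, -40]
R4 ← R4 − (3/2)·R1: [0, 11, 27/2]
R5 ← R5 + (4)·R1: [0, -22, -24]
R3 ← R3 + R2: [0, 0, -5/2]
R4 ← R4 − (1/3)·R2: [0, 0, 1]
R5 ← R5 + (2/3)·R2: [0, 0, 1]
R4 ← R4 + (2/5)·R3: [0, 0, 0]
R5 ← R5 + (2/5)·R3: [0, 0, 0]
Echelon form has 3 nonzero rows, so rank(P) = 3.

3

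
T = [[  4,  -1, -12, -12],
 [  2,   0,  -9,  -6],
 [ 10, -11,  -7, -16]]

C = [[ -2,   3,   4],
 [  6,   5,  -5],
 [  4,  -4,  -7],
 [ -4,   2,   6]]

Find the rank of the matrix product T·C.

First compute TC:
[[-14,  31,  33],
 [-16,  30,  35],
 [-50, -29,  48]]
Now row reduce the product.
R2 ← R2 − (8/7)·R1: [0, -38/7, -19/7]
R3 ← R3 − (25/7)·R1: [0, -978/7, -489/7]
R3 ← R3 − (489/19)·R2: [0, 0, 0]
2 nonzero rows, so rank(TC) = 2.

2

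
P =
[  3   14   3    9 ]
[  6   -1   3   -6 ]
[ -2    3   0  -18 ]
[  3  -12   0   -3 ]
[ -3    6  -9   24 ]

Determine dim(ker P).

Row reduce to echelon form.
R2 ← R2 − (2)·R1: [0, -29, -3, -24]
R3 ← R3 + (2/3)·R1: [0, 37/3, 2, -12]
R4 ← R4 − R1: [0, -26, -3, -12]
R5 ← R5 + R1: [0, 20, -6, 33]
R3 ← R3 + (37/87)·R2: [0, 0, 21/29, -644/29]
R4 ← R4 − (26/29)·R2: [0, 0, -9/29, 276/29]
R5 ← R5 + (20/29)·R2: [0, 0, -234/29, 477/29]
R4 ← R4 + (3/7)·R3: [0, 0, 0, 0]
R5 ← R5 + (78/7)·R3: [0, 0, 0, -231]
Swap R4 ↔ R5
4 nonzero rows, so rank(P) = 4.
P has 4 columns; by rank–nullity, nullity = 4 − 4 = 0.

0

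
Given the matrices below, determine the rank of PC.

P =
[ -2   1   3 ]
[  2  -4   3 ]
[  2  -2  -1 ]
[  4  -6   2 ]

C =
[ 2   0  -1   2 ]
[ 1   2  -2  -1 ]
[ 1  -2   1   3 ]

First compute PC:
[[  0,  -4,   3,   4],
 [  3, -14,   9,  17],
 [  1,  -2,   1,   3],
 [  4, -16,  10,  20]]
Now row reduce the product.
Swap R1 ↔ R2
R3 ← R3 − (1/3)·R1: [0, 8/3, -2, -8/3]
R4 ← R4 − (4/3)·R1: [0, 8/3, -2, -8/3]
R3 ← R3 + (2/3)·R2: [0, 0, 0, 0]
R4 ← R4 + (2/3)·R2: [0, 0, 0, 0]
2 nonzero rows, so rank(PC) = 2.

2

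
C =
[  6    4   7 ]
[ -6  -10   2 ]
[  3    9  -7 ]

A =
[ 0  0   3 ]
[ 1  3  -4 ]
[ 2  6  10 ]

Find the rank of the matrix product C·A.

First compute CA:
[[ 18,  54,  72],
 [ -6, -18,  42],
 [ -5, -15, -97]]
Now row reduce the product.
R2 ← R2 + (1/3)·R1: [0, 0, 66]
R3 ← R3 + (5/18)·R1: [0, 0, -77]
R3 ← R3 + (7/6)·R2: [0, 0, 0]
2 nonzero rows, so rank(CA) = 2.

2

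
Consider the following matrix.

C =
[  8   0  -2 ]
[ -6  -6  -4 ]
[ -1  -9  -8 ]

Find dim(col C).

2

Row reduce to echelon form.
R2 ← R2 + (3/4)·R1: [0, -6, -11/2]
R3 ← R3 + (1/8)·R1: [0, -9, -33/4]
R3 ← R3 − (3/2)·R2: [0, 0, 0]
Echelon form has 2 nonzero rows, so rank(C) = 2.
The column space has dimension equal to the rank: 2.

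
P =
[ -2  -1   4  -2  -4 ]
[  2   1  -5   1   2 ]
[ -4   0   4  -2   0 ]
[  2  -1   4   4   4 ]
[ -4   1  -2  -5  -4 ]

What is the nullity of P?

Row reduce to echelon form.
R2 ← R2 + R1: [0, 0, -1, -1, -2]
R3 ← R3 − (2)·R1: [0, 2, -4, 2, 8]
R4 ← R4 + R1: [0, -2, 8, 2, 0]
R5 ← R5 − (2)·R1: [0, 3, -10, -1, 4]
Swap R2 ↔ R3
R4 ← R4 + R2: [0, 0, 4, 4, 8]
R5 ← R5 − (3/2)·R2: [0, 0, -4, -4, -8]
R4 ← R4 + (4)·R3: [0, 0, 0, 0, 0]
R5 ← R5 − (4)·R3: [0, 0, 0, 0, 0]
3 nonzero rows, so rank(P) = 3.
P has 5 columns; by rank–nullity, nullity = 5 − 3 = 2.

2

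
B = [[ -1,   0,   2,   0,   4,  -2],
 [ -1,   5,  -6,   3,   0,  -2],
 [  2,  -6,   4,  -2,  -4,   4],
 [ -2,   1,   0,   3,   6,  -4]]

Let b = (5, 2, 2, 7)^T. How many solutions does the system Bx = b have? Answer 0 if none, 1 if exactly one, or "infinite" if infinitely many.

Row reduce the augmented matrix [B | b].
R2 ← R2 − R1: [0, 5, -8, 3, -4, 0, -3]
R3 ← R3 + (2)·R1: [0, -6, 8, -2, 4, 0, 12]
R4 ← R4 − (2)·R1: [0, 1, -4, 3, -2, 0, -3]
R3 ← R3 + (6/5)·R2: [0, 0, -8/5, 8/5, -4/5, 0, 42/5]
R4 ← R4 − (1/5)·R2: [0, 0, -12/5, 12/5, -6/5, 0, -12/5]
R4 ← R4 − (3/2)·R3: [0, 0, 0, 0, 0, 0, -15]
The echelon form has 4 nonzero rows; the last pivot sits in the augmented column, so rank(B) = 3 but rank([B|b]) = 4.
Since the ranks differ, the system is inconsistent.
It has no solutions.

0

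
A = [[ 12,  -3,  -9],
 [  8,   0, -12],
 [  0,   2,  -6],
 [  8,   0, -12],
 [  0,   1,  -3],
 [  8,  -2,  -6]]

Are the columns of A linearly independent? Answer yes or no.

no

Row reduce A to echelon form.
R2 ← R2 − (2/3)·R1: [0, 2, -6]
R4 ← R4 − (2/3)·R1: [0, 2, -6]
R6 ← R6 − (2/3)·R1: [0, 0, 0]
R3 ← R3 − R2: [0, 0, 0]
R4 ← R4 − R2: [0, 0, 0]
R5 ← R5 − (1/2)·R2: [0, 0, 0]
2 pivots among 3 columns.
Only 2 < 3 pivot columns, so the columns are linearly dependent.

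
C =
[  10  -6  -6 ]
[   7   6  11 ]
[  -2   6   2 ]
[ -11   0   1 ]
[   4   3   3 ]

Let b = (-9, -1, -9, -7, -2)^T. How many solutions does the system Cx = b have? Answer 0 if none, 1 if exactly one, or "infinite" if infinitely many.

Row reduce the augmented matrix [C | b].
R2 ← R2 − (7/10)·R1: [0, 51/5, 76/5, 53/10]
R3 ← R3 + (1/5)·R1: [0, 24/5, 4/5, -54/5]
R4 ← R4 + (11/10)·R1: [0, -33/5, -28/5, -169/10]
R5 ← R5 − (2/5)·R1: [0, 27/5, 27/5, 8/5]
R3 ← R3 − (8/17)·R2: [0, 0, -108/17, -226/17]
R4 ← R4 + (11/17)·R2: [0, 0, 72/17, -229/17]
R5 ← R5 − (9/17)·R2: [0, 0, -45/17, -41/34]
R4 ← R4 + (2/3)·R3: [0, 0, 0, -67/3]
R5 ← R5 − (5/12)·R3: [0, 0, 0, 13/3]
R5 ← R5 + (13/67)·R4: [0, 0, 0, 0]
The echelon form has 4 nonzero rows; the last pivot sits in the augmented column, so rank(C) = 3 but rank([C|b]) = 4.
Since the ranks differ, the system is inconsistent.
It has no solutions.

0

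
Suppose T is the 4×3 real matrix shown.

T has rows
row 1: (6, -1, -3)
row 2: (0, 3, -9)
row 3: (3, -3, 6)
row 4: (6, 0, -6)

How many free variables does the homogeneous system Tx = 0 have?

Row reduce to echelon form.
R3 ← R3 − (1/2)·R1: [0, -5/2, 15/2]
R4 ← R4 − R1: [0, 1, -3]
R3 ← R3 + (5/6)·R2: [0, 0, 0]
R4 ← R4 − (1/3)·R2: [0, 0, 0]
2 nonzero rows, so rank(T) = 2.
T has 3 columns; by rank–nullity, nullity = 3 − 2 = 1.

1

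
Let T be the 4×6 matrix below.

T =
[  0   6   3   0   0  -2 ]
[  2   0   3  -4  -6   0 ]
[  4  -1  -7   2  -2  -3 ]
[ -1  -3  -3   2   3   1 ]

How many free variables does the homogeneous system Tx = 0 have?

Row reduce to echelon form.
Swap R1 ↔ R2
R3 ← R3 − (2)·R1: [0, -1, -13, 10, 10, -3]
R4 ← R4 + (1/2)·R1: [0, -3, -3/2, 0, 0, 1]
R3 ← R3 + (1/6)·R2: [0, 0, -25/2, 10, 10, -10/3]
R4 ← R4 + (1/2)·R2: [0, 0, 0, 0, 0, 0]
3 nonzero rows, so rank(T) = 3.
T has 6 columns; by rank–nullity, nullity = 6 − 3 = 3.

3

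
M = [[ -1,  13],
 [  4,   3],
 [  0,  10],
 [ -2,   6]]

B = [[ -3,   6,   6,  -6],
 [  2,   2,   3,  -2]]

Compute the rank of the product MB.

First compute MB:
[[ 29,  20,  33, -20],
 [ -6,  30,  33, -30],
 [ 20,  20,  30, -20],
 [ 18,   0,   6,   0]]
Now row reduce the product.
R2 ← R2 + (6/29)·R1: [0, 990/29, 1155/29, -990/29]
R3 ← R3 − (20/29)·R1: [0, 180/29, 210/29, -180/29]
R4 ← R4 − (18/29)·R1: [0, -360/29, -420/29, 360/29]
R3 ← R3 − (2/11)·R2: [0, 0, 0, 0]
R4 ← R4 + (4/11)·R2: [0, 0, 0, 0]
2 nonzero rows, so rank(MB) = 2.

2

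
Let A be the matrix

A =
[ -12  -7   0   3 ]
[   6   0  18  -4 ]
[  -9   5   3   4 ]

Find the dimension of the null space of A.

1

Row reduce to echelon form.
R2 ← R2 + (1/2)·R1: [0, -7/2, 18, -5/2]
R3 ← R3 − (3/4)·R1: [0, 41/4, 3, 7/4]
R3 ← R3 + (41/14)·R2: [0, 0, 390/7, -39/7]
3 nonzero rows, so rank(A) = 3.
A has 4 columns; by rank–nullity, nullity = 4 − 3 = 1.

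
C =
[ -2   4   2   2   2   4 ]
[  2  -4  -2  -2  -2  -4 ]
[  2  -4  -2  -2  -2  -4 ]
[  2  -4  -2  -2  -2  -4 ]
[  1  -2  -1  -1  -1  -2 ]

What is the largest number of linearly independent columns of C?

Row reduce to echelon form.
R2 ← R2 + R1: [0, 0, 0, 0, 0, 0]
R3 ← R3 + R1: [0, 0, 0, 0, 0, 0]
R4 ← R4 + R1: [0, 0, 0, 0, 0, 0]
R5 ← R5 + (1/2)·R1: [0, 0, 0, 0, 0, 0]
Echelon form has 1 nonzero row, so rank(C) = 1.
The rank gives the maximum number of linearly independent columns: 1.

1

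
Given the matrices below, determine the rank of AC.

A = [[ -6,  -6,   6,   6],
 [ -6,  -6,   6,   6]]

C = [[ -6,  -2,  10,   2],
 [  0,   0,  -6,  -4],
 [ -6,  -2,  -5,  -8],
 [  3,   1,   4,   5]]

First compute AC:
[[ 18,   6, -30,  -6],
 [ 18,   6, -30,  -6]]
Now row reduce the product.
R2 ← R2 − R1: [0, 0, 0, 0]
1 nonzero row, so rank(AC) = 1.

1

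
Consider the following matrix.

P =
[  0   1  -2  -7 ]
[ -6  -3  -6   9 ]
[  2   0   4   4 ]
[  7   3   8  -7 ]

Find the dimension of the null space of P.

Row reduce to echelon form.
Swap R1 ↔ R2
R3 ← R3 + (1/3)·R1: [0, -1, 2, 7]
R4 ← R4 + (7/6)·R1: [0, -1/2, 1, 7/2]
R3 ← R3 + R2: [0, 0, 0, 0]
R4 ← R4 + (1/2)·R2: [0, 0, 0, 0]
2 nonzero rows, so rank(P) = 2.
P has 4 columns; by rank–nullity, nullity = 4 − 2 = 2.

2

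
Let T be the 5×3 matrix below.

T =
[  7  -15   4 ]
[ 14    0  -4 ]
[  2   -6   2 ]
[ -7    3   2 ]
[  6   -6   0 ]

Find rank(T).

3

Row reduce to echelon form.
R2 ← R2 − (2)·R1: [0, 30, -12]
R3 ← R3 − (2/7)·R1: [0, -12/7, 6/7]
R4 ← R4 + R1: [0, -12, 6]
R5 ← R5 − (6/7)·R1: [0, 48/7, -24/7]
R3 ← R3 + (2/35)·R2: [0, 0, 6/35]
R4 ← R4 + (2/5)·R2: [0, 0, 6/5]
R5 ← R5 − (8/35)·R2: [0, 0, -24/35]
R4 ← R4 − (7)·R3: [0, 0, 0]
R5 ← R5 + (4)·R3: [0, 0, 0]
Echelon form has 3 nonzero rows, so rank(T) = 3.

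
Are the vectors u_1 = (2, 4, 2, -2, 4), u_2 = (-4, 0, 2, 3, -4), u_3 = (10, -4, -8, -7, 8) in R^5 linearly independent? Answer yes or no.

Form the matrix with these vectors as rows and row reduce.
R2 ← R2 + (2)·R1: [0, 8, 6, -1, 4]
R3 ← R3 − (5)·R1: [0, -24, -18, 3, -12]
R3 ← R3 + (3)·R2: [0, 0, 0, 0, 0]
2 nonzero rows, so the 3 vectors span a space of dimension 2.
Since 2 < 3, the vectors are linearly dependent.

no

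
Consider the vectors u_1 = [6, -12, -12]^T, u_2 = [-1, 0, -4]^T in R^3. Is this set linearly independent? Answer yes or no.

yes

Form the matrix with these vectors as rows and row reduce.
R2 ← R2 + (1/6)·R1: [0, -2, -6]
2 nonzero rows, so the 2 vectors span a space of dimension 2.
Since 2 = 2, the vectors are linearly independent.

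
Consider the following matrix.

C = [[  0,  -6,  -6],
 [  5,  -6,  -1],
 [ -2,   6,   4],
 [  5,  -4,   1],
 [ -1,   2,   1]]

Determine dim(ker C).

1

Row reduce to echelon form.
Swap R1 ↔ R2
R3 ← R3 + (2/5)·R1: [0, 18/5, 18/5]
R4 ← R4 − R1: [0, 2, 2]
R5 ← R5 + (1/5)·R1: [0, 4/5, 4/5]
R3 ← R3 + (3/5)·R2: [0, 0, 0]
R4 ← R4 + (1/3)·R2: [0, 0, 0]
R5 ← R5 + (2/15)·R2: [0, 0, 0]
2 nonzero rows, so rank(C) = 2.
C has 3 columns; by rank–nullity, nullity = 3 − 2 = 1.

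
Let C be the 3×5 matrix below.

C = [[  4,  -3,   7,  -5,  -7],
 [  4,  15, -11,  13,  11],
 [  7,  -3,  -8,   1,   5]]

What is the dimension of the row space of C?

3

Row reduce to echelon form.
R2 ← R2 − R1: [0, 18, -18, 18, 18]
R3 ← R3 − (7/4)·R1: [0, 9/4, -81/4, 39/4, 69/4]
R3 ← R3 − (1/8)·R2: [0, 0, -18, 15/2, 15]
Echelon form has 3 nonzero rows, so rank(C) = 3.
The row space has dimension equal to the rank: 3.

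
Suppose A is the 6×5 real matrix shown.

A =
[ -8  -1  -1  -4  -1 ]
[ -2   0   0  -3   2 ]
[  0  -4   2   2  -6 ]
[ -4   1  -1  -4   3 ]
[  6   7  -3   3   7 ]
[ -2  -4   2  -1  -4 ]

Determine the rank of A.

3

Row reduce to echelon form.
R2 ← R2 − (1/4)·R1: [0, 1/4, 1/4, -2, 9/4]
R4 ← R4 − (1/2)·R1: [0, 3/2, -1/2, -2, 7/2]
R5 ← R5 + (3/4)·R1: [0, 25/4, -15/4, 0, 25/4]
R6 ← R6 − (1/4)·R1: [0, -15/4, 9/4, 0, -15/4]
R3 ← R3 + (16)·R2: [0, 0, 6, -30, 30]
R4 ← R4 − (6)·R2: [0, 0, -2, 10, -10]
R5 ← R5 − (25)·R2: [0, 0, -10, 50, -50]
R6 ← R6 + (15)·R2: [0, 0, 6, -30, 30]
R4 ← R4 + (1/3)·R3: [0, 0, 0, 0, 0]
R5 ← R5 + (5/3)·R3: [0, 0, 0, 0, 0]
R6 ← R6 − R3: [0, 0, 0, 0, 0]
Echelon form has 3 nonzero rows, so rank(A) = 3.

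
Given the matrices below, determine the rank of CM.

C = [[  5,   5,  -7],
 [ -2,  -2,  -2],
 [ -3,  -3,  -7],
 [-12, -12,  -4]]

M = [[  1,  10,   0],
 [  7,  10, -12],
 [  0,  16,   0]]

2

First compute CM:
[[ 40, -12, -60],
 [-16, -72,  24],
 [-24, -172,  36],
 [-96, -304, 144]]
Now row reduce the product.
R2 ← R2 + (2/5)·R1: [0, -384/5, 0]
R3 ← R3 + (3/5)·R1: [0, -896/5, 0]
R4 ← R4 + (12/5)·R1: [0, -1664/5, 0]
R3 ← R3 − (7/3)·R2: [0, 0, 0]
R4 ← R4 − (13/3)·R2: [0, 0, 0]
2 nonzero rows, so rank(CM) = 2.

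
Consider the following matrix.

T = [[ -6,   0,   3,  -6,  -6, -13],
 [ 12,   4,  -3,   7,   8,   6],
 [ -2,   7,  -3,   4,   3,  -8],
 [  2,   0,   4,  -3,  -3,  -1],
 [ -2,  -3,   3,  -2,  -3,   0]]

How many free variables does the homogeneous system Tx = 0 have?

Row reduce to echelon form.
R2 ← R2 + (2)·R1: [0, 4, 3, -5, -4, -20]
R3 ← R3 − (1/3)·R1: [0, 7, -4, 6, 5, -11/3]
R4 ← R4 + (1/3)·R1: [0, 0, 5, -5, -5, -16/3]
R5 ← R5 − (1/3)·R1: [0, -3, 2, 0, -1, 13/3]
R3 ← R3 − (7/4)·R2: [0, 0, -37/4, 59/4, 12, 94/3]
R5 ← R5 + (3/4)·R2: [0, 0, 17/4, -15/4, -4, -32/3]
R4 ← R4 + (20/37)·R3: [0, 0, 0, 110/37, 55/37, 1288/111]
R5 ← R5 + (17/37)·R3: [0, 0, 0, 112/37, 56/37, 138/37]
R5 ← R5 − (56/55)·R4: [0, 0, 0, 0, 0, -1334/165]
5 nonzero rows, so rank(T) = 5.
T has 6 columns; by rank–nullity, nullity = 6 − 5 = 1.

1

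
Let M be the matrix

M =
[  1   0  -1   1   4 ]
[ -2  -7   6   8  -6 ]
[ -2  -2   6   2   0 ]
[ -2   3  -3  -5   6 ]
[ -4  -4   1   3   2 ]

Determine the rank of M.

Row reduce to echelon form.
R2 ← R2 + (2)·R1: [0, -7, 4, 10, 2]
R3 ← R3 + (2)·R1: [0, -2, 4, 4, 8]
R4 ← R4 + (2)·R1: [0, 3, -5, -3, 14]
R5 ← R5 + (4)·R1: [0, -4, -3, 7, 18]
R3 ← R3 − (2/7)·R2: [0, 0, 20/7, 8/7, 52/7]
R4 ← R4 + (3/7)·R2: [0, 0, -23/7, 9/7, 104/7]
R5 ← R5 − (4/7)·R2: [0, 0, -37/7, 9/7, 118/7]
R4 ← R4 + (23/20)·R3: [0, 0, 0, 13/5, 117/5]
R5 ← R5 + (37/20)·R3: [0, 0, 0, 17/5, 153/5]
R5 ← R5 − (17/13)·R4: [0, 0, 0, 0, 0]
Echelon form has 4 nonzero rows, so rank(M) = 4.

4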